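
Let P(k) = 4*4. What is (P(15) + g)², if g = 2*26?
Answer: 4624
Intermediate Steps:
P(k) = 16
g = 52
(P(15) + g)² = (16 + 52)² = 68² = 4624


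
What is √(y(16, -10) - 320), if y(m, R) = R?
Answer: I*√330 ≈ 18.166*I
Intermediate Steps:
√(y(16, -10) - 320) = √(-10 - 320) = √(-330) = I*√330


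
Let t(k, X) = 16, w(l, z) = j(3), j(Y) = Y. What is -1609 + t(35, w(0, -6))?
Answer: -1593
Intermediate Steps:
w(l, z) = 3
-1609 + t(35, w(0, -6)) = -1609 + 16 = -1593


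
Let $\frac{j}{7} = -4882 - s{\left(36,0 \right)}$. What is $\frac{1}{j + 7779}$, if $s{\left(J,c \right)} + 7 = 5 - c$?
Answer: $- \frac{1}{26381} \approx -3.7906 \cdot 10^{-5}$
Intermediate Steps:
$s{\left(J,c \right)} = -2 - c$ ($s{\left(J,c \right)} = -7 - \left(-5 + c\right) = -2 - c$)
$j = -34160$ ($j = 7 \left(-4882 - \left(-2 - 0\right)\right) = 7 \left(-4882 - \left(-2 + 0\right)\right) = 7 \left(-4882 - -2\right) = 7 \left(-4882 + 2\right) = 7 \left(-4880\right) = -34160$)
$\frac{1}{j + 7779} = \frac{1}{-34160 + 7779} = \frac{1}{-26381} = - \frac{1}{26381}$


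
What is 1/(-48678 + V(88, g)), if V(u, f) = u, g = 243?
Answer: -1/48590 ≈ -2.0580e-5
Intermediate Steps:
1/(-48678 + V(88, g)) = 1/(-48678 + 88) = 1/(-48590) = -1/48590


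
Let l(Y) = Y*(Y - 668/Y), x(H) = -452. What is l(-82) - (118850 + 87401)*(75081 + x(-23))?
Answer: -15392299823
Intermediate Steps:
l(-82) - (118850 + 87401)*(75081 + x(-23)) = (-668 + (-82)²) - (118850 + 87401)*(75081 - 452) = (-668 + 6724) - 206251*74629 = 6056 - 1*15392305879 = 6056 - 15392305879 = -15392299823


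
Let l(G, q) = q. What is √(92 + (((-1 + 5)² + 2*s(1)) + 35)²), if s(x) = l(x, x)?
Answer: √2901 ≈ 53.861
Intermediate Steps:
s(x) = x
√(92 + (((-1 + 5)² + 2*s(1)) + 35)²) = √(92 + (((-1 + 5)² + 2*1) + 35)²) = √(92 + ((4² + 2) + 35)²) = √(92 + ((16 + 2) + 35)²) = √(92 + (18 + 35)²) = √(92 + 53²) = √(92 + 2809) = √2901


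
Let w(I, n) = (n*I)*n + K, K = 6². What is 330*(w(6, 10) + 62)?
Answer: 230340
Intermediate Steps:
K = 36
w(I, n) = 36 + I*n² (w(I, n) = (n*I)*n + 36 = (I*n)*n + 36 = I*n² + 36 = 36 + I*n²)
330*(w(6, 10) + 62) = 330*((36 + 6*10²) + 62) = 330*((36 + 6*100) + 62) = 330*((36 + 600) + 62) = 330*(636 + 62) = 330*698 = 230340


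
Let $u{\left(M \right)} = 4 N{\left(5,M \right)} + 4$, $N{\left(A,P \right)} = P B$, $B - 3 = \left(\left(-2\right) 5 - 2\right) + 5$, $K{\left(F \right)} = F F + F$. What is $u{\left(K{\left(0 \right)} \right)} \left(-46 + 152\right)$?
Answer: $424$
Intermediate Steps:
$K{\left(F \right)} = F + F^{2}$ ($K{\left(F \right)} = F^{2} + F = F + F^{2}$)
$B = -4$ ($B = 3 + \left(\left(\left(-2\right) 5 - 2\right) + 5\right) = 3 + \left(\left(-10 - 2\right) + 5\right) = 3 + \left(-12 + 5\right) = 3 - 7 = -4$)
$N{\left(A,P \right)} = - 4 P$ ($N{\left(A,P \right)} = P \left(-4\right) = - 4 P$)
$u{\left(M \right)} = 4 - 16 M$ ($u{\left(M \right)} = 4 \left(- 4 M\right) + 4 = - 16 M + 4 = 4 - 16 M$)
$u{\left(K{\left(0 \right)} \right)} \left(-46 + 152\right) = \left(4 - 16 \cdot 0 \left(1 + 0\right)\right) \left(-46 + 152\right) = \left(4 - 16 \cdot 0 \cdot 1\right) 106 = \left(4 - 0\right) 106 = \left(4 + 0\right) 106 = 4 \cdot 106 = 424$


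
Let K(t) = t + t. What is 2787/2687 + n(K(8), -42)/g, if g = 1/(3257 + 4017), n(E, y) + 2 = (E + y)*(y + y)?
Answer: 42647712103/2687 ≈ 1.5872e+7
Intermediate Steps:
K(t) = 2*t
n(E, y) = -2 + 2*y*(E + y) (n(E, y) = -2 + (E + y)*(y + y) = -2 + (E + y)*(2*y) = -2 + 2*y*(E + y))
g = 1/7274 ≈ 0.00013748
2787/2687 + n(K(8), -42)/g = 2787/2687 + (-2 + 2*(-42)² + 2*(2*8)*(-42))/(1/7274) = 2787*(1/2687) + (-2 + 2*1764 + 2*16*(-42))*7274 = 2787/2687 + (-2 + 3528 - 1344)*7274 = 2787/2687 + 2182*7274 = 2787/2687 + 15871868 = 42647712103/2687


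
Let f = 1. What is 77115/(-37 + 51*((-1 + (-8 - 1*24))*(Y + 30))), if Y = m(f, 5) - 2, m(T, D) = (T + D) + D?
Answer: -77115/65674 ≈ -1.1742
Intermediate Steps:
m(T, D) = T + 2*D (m(T, D) = (D + T) + D = T + 2*D)
Y = 9 (Y = (1 + 2*5) - 2 = (1 + 10) - 2 = 11 - 2 = 9)
77115/(-37 + 51*((-1 + (-8 - 1*24))*(Y + 30))) = 77115/(-37 + 51*((-1 + (-8 - 1*24))*(9 + 30))) = 77115/(-37 + 51*((-1 + (-8 - 24))*39)) = 77115/(-37 + 51*((-1 - 32)*39)) = 77115/(-37 + 51*(-33*39)) = 77115/(-37 + 51*(-1287)) = 77115/(-37 - 65637) = 77115/(-65674) = 77115*(-1/65674) = -77115/65674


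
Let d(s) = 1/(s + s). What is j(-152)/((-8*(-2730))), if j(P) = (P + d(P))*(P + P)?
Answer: 15403/7280 ≈ 2.1158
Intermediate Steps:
d(s) = 1/(2*s)
j(P) = 2*P*(P + 1/(2*P)) (j(P) = (P + 1/(2*P))*(P + P) = (P + 1/(2*P))*(2*P) = 2*P*(P + 1/(2*P)))
j(-152)/((-8*(-2730))) = (1 + 2*(-152)**2)/((-8*(-2730))) = (1 + 2*23104)/21840 = (1 + 46208)*(1/21840) = 46209*(1/21840) = 15403/7280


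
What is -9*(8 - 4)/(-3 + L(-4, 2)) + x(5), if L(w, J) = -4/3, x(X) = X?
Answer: 173/13 ≈ 13.308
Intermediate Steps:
L(w, J) = -4/3 (L(w, J) = -4*⅓ = -4/3)
-9*(8 - 4)/(-3 + L(-4, 2)) + x(5) = -9*(8 - 4)/(-3 - 4/3) + 5 = -36/(-13/3) + 5 = -36*(-3)/13 + 5 = -9*(-12/13) + 5 = 108/13 + 5 = 173/13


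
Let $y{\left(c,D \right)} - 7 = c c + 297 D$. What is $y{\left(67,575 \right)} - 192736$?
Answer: $-17465$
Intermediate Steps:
$y{\left(c,D \right)} = 7 + c^{2} + 297 D$ ($y{\left(c,D \right)} = 7 + \left(c c + 297 D\right) = 7 + \left(c^{2} + 297 D\right) = 7 + c^{2} + 297 D$)
$y{\left(67,575 \right)} - 192736 = \left(7 + 67^{2} + 297 \cdot 575\right) - 192736 = \left(7 + 4489 + 170775\right) - 192736 = 175271 - 192736 = -17465$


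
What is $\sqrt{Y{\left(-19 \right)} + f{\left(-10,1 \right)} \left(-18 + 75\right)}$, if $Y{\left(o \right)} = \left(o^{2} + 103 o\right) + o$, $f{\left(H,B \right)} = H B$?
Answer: $i \sqrt{2185} \approx 46.744 i$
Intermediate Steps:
$f{\left(H,B \right)} = B H$
$Y{\left(o \right)} = o^{2} + 104 o$
$\sqrt{Y{\left(-19 \right)} + f{\left(-10,1 \right)} \left(-18 + 75\right)} = \sqrt{- 19 \left(104 - 19\right) + 1 \left(-10\right) \left(-18 + 75\right)} = \sqrt{\left(-19\right) 85 - 570} = \sqrt{-1615 - 570} = \sqrt{-2185} = i \sqrt{2185}$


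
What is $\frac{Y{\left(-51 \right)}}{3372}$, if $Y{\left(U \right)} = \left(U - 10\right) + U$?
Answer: $- \frac{28}{843} \approx -0.033215$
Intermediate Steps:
$Y{\left(U \right)} = -10 + 2 U$ ($Y{\left(U \right)} = \left(-10 + U\right) + U = -10 + 2 U$)
$\frac{Y{\left(-51 \right)}}{3372} = \frac{-10 + 2 \left(-51\right)}{3372} = \left(-10 - 102\right) \frac{1}{3372} = \left(-112\right) \frac{1}{3372} = - \frac{28}{843}$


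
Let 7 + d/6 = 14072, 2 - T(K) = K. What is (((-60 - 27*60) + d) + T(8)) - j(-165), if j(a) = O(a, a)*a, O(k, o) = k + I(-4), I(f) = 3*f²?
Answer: 63399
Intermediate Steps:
T(K) = 2 - K
d = 84390 (d = -42 + 6*14072 = -42 + 84432 = 84390)
O(k, o) = 48 + k (O(k, o) = k + 3*(-4)² = k + 3*16 = k + 48 = 48 + k)
j(a) = a*(48 + a) (j(a) = (48 + a)*a = a*(48 + a))
(((-60 - 27*60) + d) + T(8)) - j(-165) = (((-60 - 27*60) + 84390) + (2 - 1*8)) - (-165)*(48 - 165) = (((-60 - 1620) + 84390) + (2 - 8)) - (-165)*(-117) = ((-1680 + 84390) - 6) - 1*19305 = (82710 - 6) - 19305 = 82704 - 19305 = 63399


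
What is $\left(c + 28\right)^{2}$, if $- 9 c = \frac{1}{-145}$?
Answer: $\frac{1335244681}{1703025} \approx 784.04$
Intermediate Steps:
$c = \frac{1}{1305}$ ($c = - \frac{1}{9 \left(-145\right)} = \left(- \frac{1}{9}\right) \left(- \frac{1}{145}\right) = \frac{1}{1305} \approx 0.00076628$)
$\left(c + 28\right)^{2} = \left(\frac{1}{1305} + 28\right)^{2} = \left(\frac{36541}{1305}\right)^{2} = \frac{1335244681}{1703025}$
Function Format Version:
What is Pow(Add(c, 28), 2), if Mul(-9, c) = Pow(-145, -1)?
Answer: Rational(1335244681, 1703025) ≈ 784.04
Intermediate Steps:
c = Rational(1, 1305) (c = Mul(Rational(-1, 9), Pow(-145, -1)) = Mul(Rational(-1, 9), Rational(-1, 145)) = Rational(1, 1305) ≈ 0.00076628)
Pow(Add(c, 28), 2) = Pow(Add(Rational(1, 1305), 28), 2) = Pow(Rational(36541, 1305), 2) = Rational(1335244681, 1703025)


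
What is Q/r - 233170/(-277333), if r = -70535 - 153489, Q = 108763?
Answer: 3153158143/8875606856 ≈ 0.35526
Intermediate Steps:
r = -224024
Q/r - 233170/(-277333) = 108763/(-224024) - 233170/(-277333) = 108763*(-1/224024) - 233170*(-1/277333) = -108763/224024 + 33310/39619 = 3153158143/8875606856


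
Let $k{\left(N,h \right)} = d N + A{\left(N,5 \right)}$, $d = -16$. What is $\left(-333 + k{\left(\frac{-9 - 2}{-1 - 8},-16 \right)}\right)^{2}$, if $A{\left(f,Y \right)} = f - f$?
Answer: $\frac{10067929}{81} \approx 1.243 \cdot 10^{5}$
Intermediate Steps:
$A{\left(f,Y \right)} = 0$
$k{\left(N,h \right)} = - 16 N$ ($k{\left(N,h \right)} = - 16 N + 0 = - 16 N$)
$\left(-333 + k{\left(\frac{-9 - 2}{-1 - 8},-16 \right)}\right)^{2} = \left(-333 - 16 \frac{-9 - 2}{-1 - 8}\right)^{2} = \left(-333 - 16 \left(- \frac{11}{-9}\right)\right)^{2} = \left(-333 - 16 \left(\left(-11\right) \left(- \frac{1}{9}\right)\right)\right)^{2} = \left(-333 - \frac{176}{9}\right)^{2} = \left(- \frac{3173}{9}\right)^{2} = \frac{10067929}{81}$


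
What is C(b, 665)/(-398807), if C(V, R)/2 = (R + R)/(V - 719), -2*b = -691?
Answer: 5320/297908829 ≈ 1.7858e-5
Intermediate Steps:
b = 691/2 (b = -½*(-691) = 691/2 ≈ 345.50)
C(V, R) = 4*R/(-719 + V) (C(V, R) = 2*((R + R)/(V - 719)) = 2*((2*R)/(-719 + V)) = 2*(2*R/(-719 + V)) = 4*R/(-719 + V))
C(b, 665)/(-398807) = (4*665/(-719 + 691/2))/(-398807) = (4*665/(-747/2))*(-1/398807) = (4*665*(-2/747))*(-1/398807) = -5320/747*(-1/398807) = 5320/297908829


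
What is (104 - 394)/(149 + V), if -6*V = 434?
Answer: -87/23 ≈ -3.7826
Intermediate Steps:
V = -217/3 (V = -⅙*434 = -217/3 ≈ -72.333)
(104 - 394)/(149 + V) = (104 - 394)/(149 - 217/3) = -290/230/3 = -290*3/230 = -87/23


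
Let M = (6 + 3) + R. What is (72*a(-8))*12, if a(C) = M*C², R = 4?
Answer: 718848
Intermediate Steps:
M = 13 (M = (6 + 3) + 4 = 9 + 4 = 13)
a(C) = 13*C²
(72*a(-8))*12 = (72*(13*(-8)²))*12 = (72*(13*64))*12 = (72*832)*12 = 59904*12 = 718848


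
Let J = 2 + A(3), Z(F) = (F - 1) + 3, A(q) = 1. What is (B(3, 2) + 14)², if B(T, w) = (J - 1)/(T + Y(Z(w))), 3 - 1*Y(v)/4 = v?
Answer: 144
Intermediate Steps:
Z(F) = 2 + F (Z(F) = (-1 + F) + 3 = 2 + F)
J = 3 (J = 2 + 1 = 3)
Y(v) = 12 - 4*v
B(T, w) = 2/(4 + T - 4*w) (B(T, w) = (3 - 1)/(T + (12 - 4*(2 + w))) = 2/(T + (12 + (-8 - 4*w))) = 2/(T + (4 - 4*w)) = 2/(4 + T - 4*w))
(B(3, 2) + 14)² = (2/(4 + 3 - 4*2) + 14)² = (2/(4 + 3 - 8) + 14)² = (2/(-1) + 14)² = (2*(-1) + 14)² = (-2 + 14)² = 12² = 144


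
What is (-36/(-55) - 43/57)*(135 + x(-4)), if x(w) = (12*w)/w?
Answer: -15337/1045 ≈ -14.677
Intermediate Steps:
x(w) = 12
(-36/(-55) - 43/57)*(135 + x(-4)) = (-36/(-55) - 43/57)*(135 + 12) = (-36*(-1/55) - 43*1/57)*147 = (36/55 - 43/57)*147 = -313/3135*147 = -15337/1045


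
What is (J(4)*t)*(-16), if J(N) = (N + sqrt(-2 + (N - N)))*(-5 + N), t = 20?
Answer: 1280 + 320*I*sqrt(2) ≈ 1280.0 + 452.55*I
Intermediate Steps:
J(N) = (-5 + N)*(N + I*sqrt(2)) (J(N) = (N + sqrt(-2 + 0))*(-5 + N) = (N + sqrt(-2))*(-5 + N) = (N + I*sqrt(2))*(-5 + N) = (-5 + N)*(N + I*sqrt(2)))
(J(4)*t)*(-16) = ((4**2 - 5*4 - 5*I*sqrt(2) + I*4*sqrt(2))*20)*(-16) = ((16 - 20 - 5*I*sqrt(2) + 4*I*sqrt(2))*20)*(-16) = ((-4 - I*sqrt(2))*20)*(-16) = (-80 - 20*I*sqrt(2))*(-16) = 1280 + 320*I*sqrt(2)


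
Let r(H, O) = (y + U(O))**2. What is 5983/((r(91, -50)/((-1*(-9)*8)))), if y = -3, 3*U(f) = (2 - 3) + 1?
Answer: 47864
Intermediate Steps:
U(f) = 0 (U(f) = ((2 - 3) + 1)/3 = (-1 + 1)/3 = (1/3)*0 = 0)
r(H, O) = 9 (r(H, O) = (-3 + 0)**2 = (-3)**2 = 9)
5983/((r(91, -50)/((-1*(-9)*8)))) = 5983/((9/((-1*(-9)*8)))) = 5983/((9/((9*8)))) = 5983/((9/72)) = 5983/((9*(1/72))) = 5983/(1/8) = 5983*8 = 47864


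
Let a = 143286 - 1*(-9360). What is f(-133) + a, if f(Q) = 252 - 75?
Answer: 152823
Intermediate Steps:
f(Q) = 177
a = 152646 (a = 143286 + 9360 = 152646)
f(-133) + a = 177 + 152646 = 152823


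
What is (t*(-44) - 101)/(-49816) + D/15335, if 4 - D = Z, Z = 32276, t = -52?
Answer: -1641199597/763928360 ≈ -2.1484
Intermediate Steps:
D = -32272 (D = 4 - 1*32276 = 4 - 32276 = -32272)
(t*(-44) - 101)/(-49816) + D/15335 = (-52*(-44) - 101)/(-49816) - 32272/15335 = (2288 - 101)*(-1/49816) - 32272*1/15335 = 2187*(-1/49816) - 32272/15335 = -2187/49816 - 32272/15335 = -1641199597/763928360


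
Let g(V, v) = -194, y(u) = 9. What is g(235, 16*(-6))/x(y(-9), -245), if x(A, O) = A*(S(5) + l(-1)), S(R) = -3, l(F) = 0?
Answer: 194/27 ≈ 7.1852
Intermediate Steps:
x(A, O) = -3*A (x(A, O) = A*(-3 + 0) = A*(-3) = -3*A)
g(235, 16*(-6))/x(y(-9), -245) = -194/((-3*9)) = -194/(-27) = -194*(-1/27) = 194/27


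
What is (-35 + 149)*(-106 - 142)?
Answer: -28272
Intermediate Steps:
(-35 + 149)*(-106 - 142) = 114*(-248) = -28272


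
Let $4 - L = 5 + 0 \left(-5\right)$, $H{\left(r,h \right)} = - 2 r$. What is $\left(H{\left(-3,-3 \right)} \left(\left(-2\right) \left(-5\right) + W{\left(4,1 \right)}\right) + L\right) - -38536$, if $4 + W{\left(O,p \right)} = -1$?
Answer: $38565$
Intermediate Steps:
$W{\left(O,p \right)} = -5$ ($W{\left(O,p \right)} = -4 - 1 = -5$)
$L = -1$ ($L = 4 - \left(5 + 0 \left(-5\right)\right) = 4 - \left(5 + 0\right) = 4 - 5 = -1$)
$\left(H{\left(-3,-3 \right)} \left(\left(-2\right) \left(-5\right) + W{\left(4,1 \right)}\right) + L\right) - -38536 = \left(\left(-2\right) \left(-3\right) \left(\left(-2\right) \left(-5\right) - 5\right) - 1\right) - -38536 = \left(6 \left(10 - 5\right) - 1\right) + 38536 = \left(6 \cdot 5 - 1\right) + 38536 = \left(30 - 1\right) + 38536 = 29 + 38536 = 38565$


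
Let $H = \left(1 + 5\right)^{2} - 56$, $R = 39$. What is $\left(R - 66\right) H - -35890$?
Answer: $36430$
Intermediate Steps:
$H = -20$ ($H = 6^{2} - 56 = 36 - 56 = -20$)
$\left(R - 66\right) H - -35890 = \left(39 - 66\right) \left(-20\right) - -35890 = \left(-27\right) \left(-20\right) + 35890 = 540 + 35890 = 36430$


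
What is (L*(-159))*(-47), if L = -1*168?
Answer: -1255464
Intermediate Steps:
L = -168
(L*(-159))*(-47) = -168*(-159)*(-47) = 26712*(-47) = -1255464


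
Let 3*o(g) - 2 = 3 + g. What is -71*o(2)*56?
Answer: -27832/3 ≈ -9277.3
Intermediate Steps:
o(g) = 5/3 + g/3 (o(g) = ⅔ + (3 + g)/3 = ⅔ + (1 + g/3) = 5/3 + g/3)
-71*o(2)*56 = -71*(5/3 + (⅓)*2)*56 = -71*(5/3 + ⅔)*56 = -71*7/3*56 = -497/3*56 = -27832/3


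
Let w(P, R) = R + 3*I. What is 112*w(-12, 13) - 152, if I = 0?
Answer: 1304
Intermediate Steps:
w(P, R) = R (w(P, R) = R + 3*0 = R + 0 = R)
112*w(-12, 13) - 152 = 112*13 - 152 = 1456 - 152 = 1304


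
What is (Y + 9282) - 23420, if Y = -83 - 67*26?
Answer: -15963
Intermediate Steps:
Y = -1825 (Y = -83 - 1742 = -1825)
(Y + 9282) - 23420 = (-1825 + 9282) - 23420 = 7457 - 23420 = -15963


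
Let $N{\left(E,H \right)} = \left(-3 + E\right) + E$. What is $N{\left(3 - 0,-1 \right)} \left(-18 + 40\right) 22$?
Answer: $1452$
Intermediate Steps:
$N{\left(E,H \right)} = -3 + 2 E$
$N{\left(3 - 0,-1 \right)} \left(-18 + 40\right) 22 = \left(-3 + 2 \left(3 - 0\right)\right) \left(-18 + 40\right) 22 = \left(-3 + 2 \left(3 + 0\right)\right) 22 \cdot 22 = \left(-3 + 2 \cdot 3\right) 22 \cdot 22 = \left(-3 + 6\right) 22 \cdot 22 = 3 \cdot 22 \cdot 22 = 66 \cdot 22 = 1452$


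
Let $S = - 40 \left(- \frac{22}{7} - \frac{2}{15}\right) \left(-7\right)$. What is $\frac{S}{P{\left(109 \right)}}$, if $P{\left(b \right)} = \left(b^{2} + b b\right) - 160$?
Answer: $- \frac{1376}{35403} \approx -0.038867$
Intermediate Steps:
$P{\left(b \right)} = -160 + 2 b^{2}$ ($P{\left(b \right)} = \left(b^{2} + b^{2}\right) - 160 = 2 b^{2} - 160 = -160 + 2 b^{2}$)
$S = - \frac{2752}{3}$ ($S = - 40 \left(\left(-22\right) \frac{1}{7} - \frac{2}{15}\right) \left(-7\right) = - 40 \left(- \frac{22}{7} - \frac{2}{15}\right) \left(-7\right) = \left(-40\right) \left(- \frac{344}{105}\right) \left(-7\right) = \frac{2752}{21} \left(-7\right) = - \frac{2752}{3} \approx -917.33$)
$\frac{S}{P{\left(109 \right)}} = - \frac{2752}{3 \left(-160 + 2 \cdot 109^{2}\right)} = - \frac{2752}{3 \left(-160 + 2 \cdot 11881\right)} = - \frac{2752}{3 \left(-160 + 23762\right)} = - \frac{2752}{3 \cdot 23602} = \left(- \frac{2752}{3}\right) \frac{1}{23602} = - \frac{1376}{35403}$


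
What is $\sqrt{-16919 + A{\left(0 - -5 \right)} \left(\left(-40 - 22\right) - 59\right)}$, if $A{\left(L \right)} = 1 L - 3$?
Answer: $131 i \approx 131.0 i$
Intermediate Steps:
$A{\left(L \right)} = -3 + L$ ($A{\left(L \right)} = L - 3 = -3 + L$)
$\sqrt{-16919 + A{\left(0 - -5 \right)} \left(\left(-40 - 22\right) - 59\right)} = \sqrt{-16919 + \left(-3 + \left(0 - -5\right)\right) \left(\left(-40 - 22\right) - 59\right)} = \sqrt{-16919 + \left(-3 + \left(0 + 5\right)\right) \left(\left(-40 - 22\right) - 59\right)} = \sqrt{-16919 + \left(-3 + 5\right) \left(-62 - 59\right)} = \sqrt{-16919 + 2 \left(-121\right)} = \sqrt{-16919 - 242} = \sqrt{-17161} = 131 i$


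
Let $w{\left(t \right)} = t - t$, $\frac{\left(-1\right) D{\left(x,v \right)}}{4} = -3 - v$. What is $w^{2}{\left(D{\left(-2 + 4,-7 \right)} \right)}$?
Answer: $0$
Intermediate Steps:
$D{\left(x,v \right)} = 12 + 4 v$ ($D{\left(x,v \right)} = - 4 \left(-3 - v\right) = 12 + 4 v$)
$w{\left(t \right)} = 0$
$w^{2}{\left(D{\left(-2 + 4,-7 \right)} \right)} = 0^{2} = 0$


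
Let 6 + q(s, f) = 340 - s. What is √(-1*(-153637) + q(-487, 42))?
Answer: 3*√17162 ≈ 393.01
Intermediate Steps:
q(s, f) = 334 - s (q(s, f) = -6 + (340 - s) = 334 - s)
√(-1*(-153637) + q(-487, 42)) = √(-1*(-153637) + (334 - 1*(-487))) = √(153637 + (334 + 487)) = √(153637 + 821) = √154458 = 3*√17162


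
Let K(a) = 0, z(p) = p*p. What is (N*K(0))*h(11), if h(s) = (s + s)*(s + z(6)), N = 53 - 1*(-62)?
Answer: 0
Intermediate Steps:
z(p) = p**2
N = 115 (N = 53 + 62 = 115)
h(s) = 2*s*(36 + s) (h(s) = (s + s)*(s + 6**2) = (2*s)*(s + 36) = (2*s)*(36 + s) = 2*s*(36 + s))
(N*K(0))*h(11) = (115*0)*(2*11*(36 + 11)) = 0*(2*11*47) = 0*1034 = 0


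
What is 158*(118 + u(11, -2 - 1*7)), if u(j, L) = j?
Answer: 20382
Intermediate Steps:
158*(118 + u(11, -2 - 1*7)) = 158*(118 + 11) = 158*129 = 20382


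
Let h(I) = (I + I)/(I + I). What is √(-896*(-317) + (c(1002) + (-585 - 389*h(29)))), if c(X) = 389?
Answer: √283447 ≈ 532.40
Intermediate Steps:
h(I) = 1 (h(I) = (2*I)/((2*I)) = (2*I)*(1/(2*I)) = 1)
√(-896*(-317) + (c(1002) + (-585 - 389*h(29)))) = √(-896*(-317) + (389 + (-585 - 389*1))) = √(284032 + (389 + (-585 - 389))) = √(284032 + (389 - 974)) = √(284032 - 585) = √283447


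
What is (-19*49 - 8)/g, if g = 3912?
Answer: -313/1304 ≈ -0.24003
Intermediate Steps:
(-19*49 - 8)/g = (-19*49 - 8)/3912 = (-931 - 8)*(1/3912) = -939*1/3912 = -313/1304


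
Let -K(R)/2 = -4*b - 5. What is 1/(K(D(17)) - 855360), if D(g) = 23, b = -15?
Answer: -1/855470 ≈ -1.1689e-6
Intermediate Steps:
K(R) = -110 (K(R) = -2*(-4*(-15) - 5) = -2*(60 - 5) = -2*55 = -110)
1/(K(D(17)) - 855360) = 1/(-110 - 855360) = 1/(-855470) = -1/855470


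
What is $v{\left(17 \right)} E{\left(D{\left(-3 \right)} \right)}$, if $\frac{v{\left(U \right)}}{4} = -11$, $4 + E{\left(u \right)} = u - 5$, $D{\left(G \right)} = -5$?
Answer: $616$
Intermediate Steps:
$E{\left(u \right)} = -9 + u$ ($E{\left(u \right)} = -4 + \left(u - 5\right) = -4 + \left(-5 + u\right) = -9 + u$)
$v{\left(U \right)} = -44$ ($v{\left(U \right)} = 4 \left(-11\right) = -44$)
$v{\left(17 \right)} E{\left(D{\left(-3 \right)} \right)} = - 44 \left(-9 - 5\right) = \left(-44\right) \left(-14\right) = 616$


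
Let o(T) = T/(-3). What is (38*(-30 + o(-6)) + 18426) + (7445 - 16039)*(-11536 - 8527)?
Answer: 172438784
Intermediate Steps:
o(T) = -T/3 (o(T) = T*(-⅓) = -T/3)
(38*(-30 + o(-6)) + 18426) + (7445 - 16039)*(-11536 - 8527) = (38*(-30 - ⅓*(-6)) + 18426) + (7445 - 16039)*(-11536 - 8527) = (38*(-30 + 2) + 18426) - 8594*(-20063) = (38*(-28) + 18426) + 172421422 = (-1064 + 18426) + 172421422 = 17362 + 172421422 = 172438784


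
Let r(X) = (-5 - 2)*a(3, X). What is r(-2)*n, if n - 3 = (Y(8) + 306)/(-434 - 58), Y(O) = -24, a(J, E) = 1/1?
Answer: -1393/82 ≈ -16.988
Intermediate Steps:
a(J, E) = 1
r(X) = -7 (r(X) = (-5 - 2)*1 = -7*1 = -7)
n = 199/82 (n = 3 + (-24 + 306)/(-434 - 58) = 3 + 282/(-492) = 3 + 282*(-1/492) = 3 - 47/82 = 199/82 ≈ 2.4268)
r(-2)*n = -7*199/82 = -1393/82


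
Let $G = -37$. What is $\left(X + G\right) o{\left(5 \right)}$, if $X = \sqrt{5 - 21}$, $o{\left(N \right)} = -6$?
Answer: $222 - 24 i \approx 222.0 - 24.0 i$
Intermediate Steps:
$X = 4 i$ ($X = \sqrt{-16} = 4 i \approx 4.0 i$)
$\left(X + G\right) o{\left(5 \right)} = \left(4 i - 37\right) \left(-6\right) = \left(-37 + 4 i\right) \left(-6\right) = 222 - 24 i$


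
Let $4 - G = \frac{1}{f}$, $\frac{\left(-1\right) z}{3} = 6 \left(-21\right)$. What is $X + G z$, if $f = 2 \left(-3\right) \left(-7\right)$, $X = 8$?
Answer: $1511$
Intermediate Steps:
$z = 378$ ($z = - 3 \cdot 6 \left(-21\right) = \left(-3\right) \left(-126\right) = 378$)
$f = 42$ ($f = \left(-6\right) \left(-7\right) = 42$)
$G = \frac{167}{42}$ ($G = 4 - \frac{1}{42} = \frac{167}{42} \approx 3.9762$)
$X + G z = 8 + \frac{167}{42} \cdot 378 = 8 + 1503 = 1511$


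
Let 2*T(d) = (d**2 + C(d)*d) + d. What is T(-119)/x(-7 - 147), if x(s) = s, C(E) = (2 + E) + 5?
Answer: -1955/22 ≈ -88.864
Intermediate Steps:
C(E) = 7 + E
T(d) = d/2 + d**2/2 + d*(7 + d)/2 (T(d) = ((d**2 + (7 + d)*d) + d)/2 = ((d**2 + d*(7 + d)) + d)/2 = (d + d**2 + d*(7 + d))/2 = d/2 + d**2/2 + d*(7 + d)/2)
T(-119)/x(-7 - 147) = (-119*(4 - 119))/(-7 - 147) = -119*(-115)/(-154) = 13685*(-1/154) = -1955/22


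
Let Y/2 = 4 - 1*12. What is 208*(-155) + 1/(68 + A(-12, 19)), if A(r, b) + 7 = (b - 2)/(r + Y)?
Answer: -54517812/1691 ≈ -32240.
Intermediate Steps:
Y = -16 (Y = 2*(4 - 1*12) = 2*(4 - 12) = 2*(-8) = -16)
A(r, b) = -7 + (-2 + b)/(-16 + r) (A(r, b) = -7 + (b - 2)/(r - 16) = -7 + (-2 + b)/(-16 + r))
208*(-155) + 1/(68 + A(-12, 19)) = 208*(-155) + 1/(68 + (110 + 19 - 7*(-12))/(-16 - 12)) = -32240 + 1/(68 + (110 + 19 + 84)/(-28)) = -32240 + 1/(68 - 1/28*213) = -32240 + 1/(68 - 213/28) = -32240 + 1/(1691/28) = -32240 + 28/1691 = -54517812/1691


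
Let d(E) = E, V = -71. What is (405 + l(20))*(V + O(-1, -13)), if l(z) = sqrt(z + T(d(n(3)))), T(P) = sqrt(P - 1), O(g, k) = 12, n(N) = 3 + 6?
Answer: -23895 - 59*sqrt(20 + 2*sqrt(2)) ≈ -24177.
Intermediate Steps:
n(N) = 9
T(P) = sqrt(-1 + P)
l(z) = sqrt(z + 2*sqrt(2)) (l(z) = sqrt(z + sqrt(-1 + 9)) = sqrt(z + sqrt(8)) = sqrt(z + 2*sqrt(2)))
(405 + l(20))*(V + O(-1, -13)) = (405 + sqrt(20 + 2*sqrt(2)))*(-71 + 12) = (405 + sqrt(20 + 2*sqrt(2)))*(-59) = -23895 - 59*sqrt(20 + 2*sqrt(2))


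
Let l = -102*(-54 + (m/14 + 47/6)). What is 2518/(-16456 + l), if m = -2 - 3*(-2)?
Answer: -17626/82433 ≈ -0.21382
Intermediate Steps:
m = 4 (m = -2 + 6 = 4)
l = 32759/7 (l = -102*(-54 + (4/14 + 47/6)) = -102*(-54 + (4*(1/14) + 47*(1/6))) = -102*(-54 + (2/7 + 47/6)) = -102*(-54 + 341/42) = -102*(-1927/42) = 32759/7 ≈ 4679.9)
2518/(-16456 + l) = 2518/(-16456 + 32759/7) = 2518/(-82433/7) = 2518*(-7/82433) = -17626/82433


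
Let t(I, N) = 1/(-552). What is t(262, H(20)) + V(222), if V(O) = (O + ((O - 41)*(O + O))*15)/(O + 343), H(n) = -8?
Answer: 665535899/311880 ≈ 2133.9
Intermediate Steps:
t(I, N) = -1/552
V(O) = (O + 30*O*(-41 + O))/(343 + O) (V(O) = (O + ((-41 + O)*(2*O))*15)/(343 + O) = (O + (2*O*(-41 + O))*15)/(343 + O) = (O + 30*O*(-41 + O))/(343 + O))
t(262, H(20)) + V(222) = -1/552 + 222*(-1229 + 30*222)/(343 + 222) = -1/552 + 222*(-1229 + 6660)/565 = -1/552 + 222*(1/565)*5431 = -1/552 + 1205682/565 = 665535899/311880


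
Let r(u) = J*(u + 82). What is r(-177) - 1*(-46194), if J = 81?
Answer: 38499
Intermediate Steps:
r(u) = 6642 + 81*u (r(u) = 81*(u + 82) = 81*(82 + u) = 6642 + 81*u)
r(-177) - 1*(-46194) = (6642 + 81*(-177)) - 1*(-46194) = (6642 - 14337) + 46194 = -7695 + 46194 = 38499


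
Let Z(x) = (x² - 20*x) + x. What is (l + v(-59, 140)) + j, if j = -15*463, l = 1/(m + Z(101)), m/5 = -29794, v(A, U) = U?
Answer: -957381841/140688 ≈ -6805.0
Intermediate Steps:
Z(x) = x² - 19*x
m = -148970 (m = 5*(-29794) = -148970)
l = -1/140688 (l = 1/(-148970 + 101*(-19 + 101)) = 1/(-148970 + 101*82) = 1/(-148970 + 8282) = 1/(-140688) = -1/140688 ≈ -7.1079e-6)
j = -6945
(l + v(-59, 140)) + j = (-1/140688 + 140) - 6945 = 19696319/140688 - 6945 = -957381841/140688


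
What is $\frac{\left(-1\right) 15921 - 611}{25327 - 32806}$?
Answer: $\frac{16532}{7479} \approx 2.2105$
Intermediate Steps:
$\frac{\left(-1\right) 15921 - 611}{25327 - 32806} = \frac{-15921 - 611}{-7479} = \left(-16532\right) \left(- \frac{1}{7479}\right) = \frac{16532}{7479}$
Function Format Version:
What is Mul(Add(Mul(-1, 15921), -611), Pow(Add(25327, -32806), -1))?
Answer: Rational(16532, 7479) ≈ 2.2105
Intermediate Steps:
Mul(Add(Mul(-1, 15921), -611), Pow(Add(25327, -32806), -1)) = Mul(Add(-15921, -611), Pow(-7479, -1)) = Mul(-16532, Rational(-1, 7479)) = Rational(16532, 7479)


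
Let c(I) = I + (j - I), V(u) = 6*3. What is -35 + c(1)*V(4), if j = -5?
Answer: -125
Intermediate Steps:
V(u) = 18
c(I) = -5 (c(I) = I + (-5 - I) = -5)
-35 + c(1)*V(4) = -35 - 5*18 = -35 - 90 = -125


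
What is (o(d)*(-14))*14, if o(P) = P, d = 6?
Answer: -1176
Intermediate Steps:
(o(d)*(-14))*14 = (6*(-14))*14 = -84*14 = -1176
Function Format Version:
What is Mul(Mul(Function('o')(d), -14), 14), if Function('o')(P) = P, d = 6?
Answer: -1176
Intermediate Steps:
Mul(Mul(Function('o')(d), -14), 14) = Mul(Mul(6, -14), 14) = Mul(-84, 14) = -1176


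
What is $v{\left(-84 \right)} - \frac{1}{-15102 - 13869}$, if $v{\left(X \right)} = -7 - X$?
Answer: $\frac{2230768}{28971} \approx 77.0$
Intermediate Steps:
$v{\left(-84 \right)} - \frac{1}{-15102 - 13869} = \left(-7 - -84\right) - \frac{1}{-15102 - 13869} = \left(-7 + 84\right) - \frac{1}{-28971} = 77 - - \frac{1}{28971} = 77 + \frac{1}{28971} = \frac{2230768}{28971}$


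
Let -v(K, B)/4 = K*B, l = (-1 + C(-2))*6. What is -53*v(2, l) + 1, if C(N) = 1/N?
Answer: -3815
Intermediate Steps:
l = -9 (l = (-1 + 1/(-2))*6 = (-1 - ½)*6 = -3/2*6 = -9)
v(K, B) = -4*B*K (v(K, B) = -4*K*B = -4*B*K)
-53*v(2, l) + 1 = -(-212)*(-9)*2 + 1 = -53*72 + 1 = -3816 + 1 = -3815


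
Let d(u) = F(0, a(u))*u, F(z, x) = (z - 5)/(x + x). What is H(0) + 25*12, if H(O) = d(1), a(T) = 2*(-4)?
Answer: 4805/16 ≈ 300.31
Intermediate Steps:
a(T) = -8
F(z, x) = (-5 + z)/(2*x) (F(z, x) = (-5 + z)/((2*x)) = (-5 + z)*(1/(2*x)) = (-5 + z)/(2*x))
d(u) = 5*u/16 (d(u) = ((1/2)*(-5 + 0)/(-8))*u = ((1/2)*(-1/8)*(-5))*u = 5*u/16)
H(O) = 5/16 (H(O) = (5/16)*1 = 5/16)
H(0) + 25*12 = 5/16 + 25*12 = 5/16 + 300 = 4805/16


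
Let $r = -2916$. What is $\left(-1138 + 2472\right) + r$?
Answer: $-1582$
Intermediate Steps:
$\left(-1138 + 2472\right) + r = \left(-1138 + 2472\right) - 2916 = 1334 - 2916 = -1582$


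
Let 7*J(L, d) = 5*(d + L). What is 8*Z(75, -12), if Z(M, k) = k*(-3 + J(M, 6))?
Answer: -36864/7 ≈ -5266.3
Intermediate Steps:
J(L, d) = 5*L/7 + 5*d/7 (J(L, d) = (5*(d + L))/7 = (5*(L + d))/7 = (5*L + 5*d)/7 = 5*L/7 + 5*d/7)
Z(M, k) = k*(9/7 + 5*M/7) (Z(M, k) = k*(-3 + (5*M/7 + (5/7)*6)) = k*(-3 + (5*M/7 + 30/7)) = k*(-3 + (30/7 + 5*M/7)) = k*(9/7 + 5*M/7))
8*Z(75, -12) = 8*((1/7)*(-12)*(9 + 5*75)) = 8*((1/7)*(-12)*(9 + 375)) = 8*((1/7)*(-12)*384) = 8*(-4608/7) = -36864/7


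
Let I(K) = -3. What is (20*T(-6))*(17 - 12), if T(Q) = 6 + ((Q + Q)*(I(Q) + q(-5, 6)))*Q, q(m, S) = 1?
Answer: -13800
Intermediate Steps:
T(Q) = 6 - 4*Q² (T(Q) = 6 + ((Q + Q)*(-3 + 1))*Q = 6 + ((2*Q)*(-2))*Q = 6 + (-4*Q)*Q = 6 - 4*Q²)
(20*T(-6))*(17 - 12) = (20*(6 - 4*(-6)²))*(17 - 12) = (20*(6 - 4*36))*5 = (20*(6 - 144))*5 = (20*(-138))*5 = -2760*5 = -13800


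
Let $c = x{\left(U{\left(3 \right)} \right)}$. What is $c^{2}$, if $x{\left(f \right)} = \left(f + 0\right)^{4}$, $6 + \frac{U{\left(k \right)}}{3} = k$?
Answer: $43046721$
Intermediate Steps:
$U{\left(k \right)} = -18 + 3 k$
$x{\left(f \right)} = f^{4}$
$c = 6561$ ($c = \left(-18 + 3 \cdot 3\right)^{4} = \left(-18 + 9\right)^{4} = \left(-9\right)^{4} = 6561$)
$c^{2} = 6561^{2} = 43046721$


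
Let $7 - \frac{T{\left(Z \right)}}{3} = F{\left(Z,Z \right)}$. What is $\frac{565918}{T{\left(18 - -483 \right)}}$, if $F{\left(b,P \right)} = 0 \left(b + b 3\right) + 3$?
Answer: $\frac{282959}{6} \approx 47160.0$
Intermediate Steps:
$F{\left(b,P \right)} = 3$ ($F{\left(b,P \right)} = 0 \left(b + 3 b\right) + 3 = 0 \cdot 4 b + 3 = 0 + 3 = 3$)
$T{\left(Z \right)} = 12$ ($T{\left(Z \right)} = 21 - 9 = 12$)
$\frac{565918}{T{\left(18 - -483 \right)}} = \frac{565918}{12} = 565918 \cdot \frac{1}{12} = \frac{282959}{6}$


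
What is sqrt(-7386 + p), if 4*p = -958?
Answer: I*sqrt(30502)/2 ≈ 87.324*I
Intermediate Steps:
p = -479/2 (p = (1/4)*(-958) = -479/2 ≈ -239.50)
sqrt(-7386 + p) = sqrt(-7386 - 479/2) = sqrt(-15251/2) = I*sqrt(30502)/2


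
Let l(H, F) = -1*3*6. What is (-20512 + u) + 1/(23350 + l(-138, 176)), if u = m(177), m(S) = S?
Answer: -474456219/23332 ≈ -20335.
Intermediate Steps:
u = 177
l(H, F) = -18 (l(H, F) = -3*6 = -18)
(-20512 + u) + 1/(23350 + l(-138, 176)) = (-20512 + 177) + 1/(23350 - 18) = -20335 + 1/23332 = -474456219/23332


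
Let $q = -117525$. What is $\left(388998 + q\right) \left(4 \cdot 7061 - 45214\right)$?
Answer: $-4606896810$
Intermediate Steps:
$\left(388998 + q\right) \left(4 \cdot 7061 - 45214\right) = \left(388998 - 117525\right) \left(4 \cdot 7061 - 45214\right) = 271473 \left(28244 - 45214\right) = 271473 \left(-16970\right) = -4606896810$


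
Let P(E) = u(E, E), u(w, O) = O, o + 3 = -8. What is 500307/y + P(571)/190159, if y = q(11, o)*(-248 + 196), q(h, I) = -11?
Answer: 95138205425/108770948 ≈ 874.67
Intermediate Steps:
o = -11 (o = -3 - 8 = -11)
P(E) = E
y = 572 (y = -11*(-248 + 196) = -11*(-52) = 572)
500307/y + P(571)/190159 = 500307/572 + 571/190159 = 95138205425/108770948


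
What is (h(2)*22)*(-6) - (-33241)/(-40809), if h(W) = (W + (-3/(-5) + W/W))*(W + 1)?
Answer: -291052757/204045 ≈ -1426.4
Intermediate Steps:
h(W) = (1 + W)*(8/5 + W) (h(W) = (W + (-3*(-1/5) + 1))*(1 + W) = (W + (3/5 + 1))*(1 + W) = (W + 8/5)*(1 + W) = (8/5 + W)*(1 + W) = (1 + W)*(8/5 + W))
(h(2)*22)*(-6) - (-33241)/(-40809) = ((8/5 + 2**2 + (13/5)*2)*22)*(-6) - (-33241)/(-40809) = ((8/5 + 4 + 26/5)*22)*(-6) - (-33241)*(-1)/40809 = ((54/5)*22)*(-6) - 1*33241/40809 = (1188/5)*(-6) - 33241/40809 = -7128/5 - 33241/40809 = -291052757/204045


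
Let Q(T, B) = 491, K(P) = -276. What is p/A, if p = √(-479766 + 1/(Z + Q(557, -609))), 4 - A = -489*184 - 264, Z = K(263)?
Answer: I*√22177183135/19402460 ≈ 0.0076753*I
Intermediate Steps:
Z = -276
A = 90244 (A = 4 - (-489*184 - 264) = 4 - (-89976 - 264) = 4 - 1*(-90240) = 4 + 90240 = 90244)
p = I*√22177183135/215 (p = √(-479766 + 1/(-276 + 491)) = √(-479766 + 1/215) = √(-103149689/215) = I*√22177183135/215 ≈ 692.65*I)
p/A = (I*√22177183135/215)/90244 = (I*√22177183135/215)*(1/90244) = I*√22177183135/19402460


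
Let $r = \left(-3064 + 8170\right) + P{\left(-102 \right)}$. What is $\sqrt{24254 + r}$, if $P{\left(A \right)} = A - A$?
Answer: $4 \sqrt{1835} \approx 171.35$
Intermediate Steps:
$P{\left(A \right)} = 0$
$r = 5106$ ($r = \left(-3064 + 8170\right) + 0 = 5106 + 0 = 5106$)
$\sqrt{24254 + r} = \sqrt{24254 + 5106} = \sqrt{29360} = 4 \sqrt{1835}$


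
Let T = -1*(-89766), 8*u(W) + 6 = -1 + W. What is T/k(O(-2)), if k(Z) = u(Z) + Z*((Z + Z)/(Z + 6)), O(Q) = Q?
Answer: 718128/7 ≈ 1.0259e+5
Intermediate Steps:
u(W) = -7/8 + W/8 (u(W) = -3/4 + (-1 + W)/8 = -3/4 + (-1/8 + W/8) = -7/8 + W/8)
k(Z) = -7/8 + Z/8 + 2*Z**2/(6 + Z) (k(Z) = (-7/8 + Z/8) + Z*((Z + Z)/(Z + 6)) = (-7/8 + Z/8) + Z*((2*Z)/(6 + Z)) = (-7/8 + Z/8) + Z*(2*Z/(6 + Z)) = (-7/8 + Z/8) + 2*Z**2/(6 + Z) = -7/8 + Z/8 + 2*Z**2/(6 + Z))
T = 89766
T/k(O(-2)) = 89766/(((-42 - 1*(-2) + 17*(-2)**2)/(8*(6 - 2)))) = 89766/(((1/8)*(-42 + 2 + 17*4)/4)) = 89766/(((1/8)*(1/4)*(-42 + 2 + 68))) = 89766/(((1/8)*(1/4)*28)) = 89766/(7/8) = 89766*(8/7) = 718128/7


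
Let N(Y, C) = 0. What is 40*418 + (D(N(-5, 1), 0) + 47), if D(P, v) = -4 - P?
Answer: 16763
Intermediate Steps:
40*418 + (D(N(-5, 1), 0) + 47) = 40*418 + ((-4 - 1*0) + 47) = 16720 + ((-4 + 0) + 47) = 16720 + (-4 + 47) = 16720 + 43 = 16763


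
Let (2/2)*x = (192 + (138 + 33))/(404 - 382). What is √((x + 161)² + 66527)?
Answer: √392133/2 ≈ 313.10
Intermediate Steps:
x = 33/2 (x = (192 + (138 + 33))/(404 - 382) = (192 + 171)/22 = 363*(1/22) = 33/2 ≈ 16.500)
√((x + 161)² + 66527) = √((33/2 + 161)² + 66527) = √((355/2)² + 66527) = √(126025/4 + 66527) = √(392133/4) = √392133/2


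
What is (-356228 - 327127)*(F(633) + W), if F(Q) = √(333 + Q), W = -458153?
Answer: 313081143315 - 683355*√966 ≈ 3.1306e+11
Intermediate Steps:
(-356228 - 327127)*(F(633) + W) = (-356228 - 327127)*(√(333 + 633) - 458153) = -683355*(√966 - 458153) = -683355*(-458153 + √966) = 313081143315 - 683355*√966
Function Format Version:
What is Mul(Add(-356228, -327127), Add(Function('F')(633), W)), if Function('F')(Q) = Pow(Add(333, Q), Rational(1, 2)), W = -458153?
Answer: Add(313081143315, Mul(-683355, Pow(966, Rational(1, 2)))) ≈ 3.1306e+11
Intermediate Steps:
Mul(Add(-356228, -327127), Add(Function('F')(633), W)) = Mul(Add(-356228, -327127), Add(Pow(Add(333, 633), Rational(1, 2)), -458153)) = Mul(-683355, Add(Pow(966, Rational(1, 2)), -458153)) = Mul(-683355, Add(-458153, Pow(966, Rational(1, 2)))) = Add(313081143315, Mul(-683355, Pow(966, Rational(1, 2))))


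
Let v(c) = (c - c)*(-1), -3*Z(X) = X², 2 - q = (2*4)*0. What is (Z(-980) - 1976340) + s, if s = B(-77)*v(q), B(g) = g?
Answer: -6889420/3 ≈ -2.2965e+6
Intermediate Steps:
q = 2 (q = 2 - 2*4*0 = 2 - 8*0 = 2 - 1*0 = 2 + 0 = 2)
Z(X) = -X²/3
v(c) = 0 (v(c) = 0*(-1) = 0)
s = 0 (s = -77*0 = 0)
(Z(-980) - 1976340) + s = (-⅓*(-980)² - 1976340) + 0 = (-⅓*960400 - 1976340) + 0 = (-960400/3 - 1976340) + 0 = -6889420/3 + 0 = -6889420/3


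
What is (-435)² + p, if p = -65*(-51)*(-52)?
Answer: 16845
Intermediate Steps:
p = -172380 (p = 3315*(-52) = -172380)
(-435)² + p = (-435)² - 172380 = 189225 - 172380 = 16845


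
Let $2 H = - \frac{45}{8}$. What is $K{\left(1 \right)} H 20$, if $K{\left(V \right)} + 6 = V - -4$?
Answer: $\frac{225}{4} \approx 56.25$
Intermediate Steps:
$H = - \frac{45}{16}$ ($H = \frac{\left(-45\right) \frac{1}{8}}{2} = \frac{1}{2} \left(- \frac{45}{8}\right) = - \frac{45}{16} \approx -2.8125$)
$K{\left(V \right)} = -2 + V$ ($K{\left(V \right)} = -6 + \left(V - -4\right) = -6 + \left(V + 4\right) = -6 + \left(4 + V\right) = -2 + V$)
$K{\left(1 \right)} H 20 = \left(-2 + 1\right) \left(- \frac{45}{16}\right) 20 = \left(-1\right) \left(- \frac{45}{16}\right) 20 = \frac{45}{16} \cdot 20 = \frac{225}{4}$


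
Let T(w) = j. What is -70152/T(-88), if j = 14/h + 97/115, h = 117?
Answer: -943895160/12959 ≈ -72837.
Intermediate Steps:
j = 12959/13455 (j = 14/117 + 97/115 = 12959/13455 ≈ 0.96314)
T(w) = 12959/13455
-70152/T(-88) = -70152/12959/13455 = -70152*13455/12959 = -943895160/12959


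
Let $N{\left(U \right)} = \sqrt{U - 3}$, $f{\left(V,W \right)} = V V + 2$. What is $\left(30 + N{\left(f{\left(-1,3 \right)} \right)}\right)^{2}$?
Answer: $900$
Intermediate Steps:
$f{\left(V,W \right)} = 2 + V^{2}$ ($f{\left(V,W \right)} = V^{2} + 2 = 2 + V^{2}$)
$N{\left(U \right)} = \sqrt{-3 + U}$
$\left(30 + N{\left(f{\left(-1,3 \right)} \right)}\right)^{2} = \left(30 + \sqrt{-3 + \left(2 + \left(-1\right)^{2}\right)}\right)^{2} = \left(30 + \sqrt{-3 + \left(2 + 1\right)}\right)^{2} = \left(30 + \sqrt{-3 + 3}\right)^{2} = \left(30 + \sqrt{0}\right)^{2} = \left(30 + 0\right)^{2} = 30^{2} = 900$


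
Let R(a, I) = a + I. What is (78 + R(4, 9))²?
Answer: 8281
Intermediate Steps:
R(a, I) = I + a
(78 + R(4, 9))² = (78 + (9 + 4))² = (78 + 13)² = 91² = 8281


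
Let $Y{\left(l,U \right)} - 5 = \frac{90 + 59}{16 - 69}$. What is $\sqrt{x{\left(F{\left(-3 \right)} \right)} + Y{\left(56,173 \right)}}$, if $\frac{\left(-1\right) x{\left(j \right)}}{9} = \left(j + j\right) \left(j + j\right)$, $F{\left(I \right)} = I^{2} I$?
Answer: $\frac{28 i \sqrt{94022}}{53} \approx 161.99 i$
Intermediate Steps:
$F{\left(I \right)} = I^{3}$
$x{\left(j \right)} = - 36 j^{2}$ ($x{\left(j \right)} = - 9 \left(j + j\right) \left(j + j\right) = - 9 \cdot 2 j 2 j = - 9 \cdot 4 j^{2} = - 36 j^{2}$)
$Y{\left(l,U \right)} = \frac{116}{53}$ ($Y{\left(l,U \right)} = 5 + \frac{90 + 59}{16 - 69} = 5 + \frac{149}{-53} = 5 + 149 \left(- \frac{1}{53}\right) = 5 - \frac{149}{53} = \frac{116}{53}$)
$\sqrt{x{\left(F{\left(-3 \right)} \right)} + Y{\left(56,173 \right)}} = \sqrt{- 36 \left(\left(-3\right)^{3}\right)^{2} + \frac{116}{53}} = \sqrt{- 36 \left(-27\right)^{2} + \frac{116}{53}} = \sqrt{\left(-36\right) 729 + \frac{116}{53}} = \sqrt{-26244 + \frac{116}{53}} = \sqrt{- \frac{1390816}{53}} = \frac{28 i \sqrt{94022}}{53}$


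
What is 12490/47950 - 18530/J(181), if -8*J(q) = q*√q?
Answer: 1249/4795 + 148240*√181/32761 ≈ 61.137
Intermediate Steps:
J(q) = -q^(3/2)/8 (J(q) = -q*√q/8 = -q^(3/2)/8)
12490/47950 - 18530/J(181) = 12490/47950 - 18530*(-8*√181/32761) = 12490*(1/47950) - 18530*(-8*√181/32761) = 1249/4795 - 18530*(-8*√181/32761) = 1249/4795 - (-148240)*√181/32761 = 1249/4795 + 148240*√181/32761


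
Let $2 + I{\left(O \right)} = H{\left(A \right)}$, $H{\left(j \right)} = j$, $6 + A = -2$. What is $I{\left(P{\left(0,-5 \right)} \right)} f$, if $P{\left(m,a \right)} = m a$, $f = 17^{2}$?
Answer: $-2890$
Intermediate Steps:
$A = -8$ ($A = -6 - 2 = -8$)
$f = 289$
$P{\left(m,a \right)} = a m$
$I{\left(O \right)} = -10$ ($I{\left(O \right)} = -2 - 8 = -10$)
$I{\left(P{\left(0,-5 \right)} \right)} f = \left(-10\right) 289 = -2890$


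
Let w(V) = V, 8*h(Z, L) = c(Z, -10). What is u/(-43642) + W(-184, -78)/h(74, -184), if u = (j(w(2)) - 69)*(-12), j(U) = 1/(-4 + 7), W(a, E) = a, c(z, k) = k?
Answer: 16058196/109105 ≈ 147.18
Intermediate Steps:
h(Z, L) = -5/4 (h(Z, L) = (⅛)*(-10) = -5/4)
j(U) = ⅓ (j(U) = 1/3 = ⅓)
u = 824 (u = (⅓ - 69)*(-12) = -206/3*(-12) = 824)
u/(-43642) + W(-184, -78)/h(74, -184) = 824/(-43642) - 184/(-5/4) = 824*(-1/43642) - 184*(-⅘) = -412/21821 + 736/5 = 16058196/109105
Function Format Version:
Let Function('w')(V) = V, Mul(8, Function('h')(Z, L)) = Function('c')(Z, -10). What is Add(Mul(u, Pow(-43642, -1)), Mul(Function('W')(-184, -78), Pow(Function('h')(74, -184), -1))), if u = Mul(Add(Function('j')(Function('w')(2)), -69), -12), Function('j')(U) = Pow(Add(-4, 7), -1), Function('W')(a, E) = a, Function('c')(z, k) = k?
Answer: Rational(16058196, 109105) ≈ 147.18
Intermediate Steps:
Function('h')(Z, L) = Rational(-5, 4) (Function('h')(Z, L) = Mul(Rational(1, 8), -10) = Rational(-5, 4))
Function('j')(U) = Rational(1, 3) (Function('j')(U) = Pow(3, -1) = Rational(1, 3))
u = 824 (u = Mul(Add(Rational(1, 3), -69), -12) = Mul(Rational(-206, 3), -12) = 824)
Add(Mul(u, Pow(-43642, -1)), Mul(Function('W')(-184, -78), Pow(Function('h')(74, -184), -1))) = Add(Mul(824, Pow(-43642, -1)), Mul(-184, Pow(Rational(-5, 4), -1))) = Add(Mul(824, Rational(-1, 43642)), Mul(-184, Rational(-4, 5))) = Add(Rational(-412, 21821), Rational(736, 5)) = Rational(16058196, 109105)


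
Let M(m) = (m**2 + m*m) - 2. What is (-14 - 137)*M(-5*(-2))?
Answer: -29898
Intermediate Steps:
M(m) = -2 + 2*m**2 (M(m) = (m**2 + m**2) - 2 = 2*m**2 - 2 = -2 + 2*m**2)
(-14 - 137)*M(-5*(-2)) = (-14 - 137)*(-2 + 2*(-5*(-2))**2) = -151*(-2 + 2*10**2) = -151*(-2 + 2*100) = -151*(-2 + 200) = -151*198 = -29898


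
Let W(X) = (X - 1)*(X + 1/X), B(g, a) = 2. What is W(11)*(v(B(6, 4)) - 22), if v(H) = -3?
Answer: -30500/11 ≈ -2772.7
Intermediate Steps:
W(X) = (-1 + X)*(X + 1/X)
W(11)*(v(B(6, 4)) - 22) = (1 + 11² - 1*11 - 1/11)*(-3 - 22) = (1 + 121 - 11 - 1*1/11)*(-25) = (1 + 121 - 11 - 1/11)*(-25) = (1220/11)*(-25) = -30500/11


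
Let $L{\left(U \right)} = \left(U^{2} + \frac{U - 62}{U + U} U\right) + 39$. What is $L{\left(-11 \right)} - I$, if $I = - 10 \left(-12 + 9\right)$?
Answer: $\frac{187}{2} \approx 93.5$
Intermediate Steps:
$L{\left(U \right)} = 8 + U^{2} + \frac{U}{2}$ ($L{\left(U \right)} = \left(U^{2} + \frac{-62 + U}{2 U} U\right) + 39 = \left(U^{2} + \left(-31 + \frac{U}{2}\right)\right) + 39 = \left(-31 + U^{2} + \frac{U}{2}\right) + 39 = 8 + U^{2} + \frac{U}{2}$)
$I = 30$ ($I = \left(-10\right) \left(-3\right) = 30$)
$L{\left(-11 \right)} - I = \left(8 + \left(-11\right)^{2} + \frac{1}{2} \left(-11\right)\right) - 30 = \left(8 + 121 - \frac{11}{2}\right) - 30 = \frac{247}{2} - 30 = \frac{187}{2}$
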